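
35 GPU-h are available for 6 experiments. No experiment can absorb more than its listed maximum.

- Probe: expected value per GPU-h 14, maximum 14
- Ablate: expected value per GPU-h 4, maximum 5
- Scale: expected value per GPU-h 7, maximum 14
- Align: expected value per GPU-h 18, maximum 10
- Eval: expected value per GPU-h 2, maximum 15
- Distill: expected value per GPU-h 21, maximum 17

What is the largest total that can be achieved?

Order the experiments by expected value per GPU-h: Distill 21 > Align 18 > Probe 14 > Scale 7 > Ablate 4 > Eval 2.
Distill: +17 to 17 (cap) — 18 left.
Align takes 10 to reach its cap of 10 — 8 left.
Probe: +8 (room for 14) → 8. Pool exhausted.
Total = 14×8 + 18×10 + 21×17 = 649.

649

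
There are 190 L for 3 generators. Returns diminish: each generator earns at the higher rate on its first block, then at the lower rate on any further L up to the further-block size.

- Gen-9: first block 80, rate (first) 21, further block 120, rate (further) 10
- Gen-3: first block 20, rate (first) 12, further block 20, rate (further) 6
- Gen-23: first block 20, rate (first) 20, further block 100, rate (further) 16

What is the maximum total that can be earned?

3520

Treat each block as its own option and order by rate: Gen-9/first 21 > Gen-23/first 20 > Gen-23/second 16 > Gen-3/first 12 > Gen-9/second 10 > Gen-3/second 6.
Gen-9/first (21): +80 ; 110 left.
Gen-23/first (20): +20 ; 90 left.
90 remain; put them into Gen-23 second at 16.
Total = 21×80 + 20×20 + 16×90 = 3520.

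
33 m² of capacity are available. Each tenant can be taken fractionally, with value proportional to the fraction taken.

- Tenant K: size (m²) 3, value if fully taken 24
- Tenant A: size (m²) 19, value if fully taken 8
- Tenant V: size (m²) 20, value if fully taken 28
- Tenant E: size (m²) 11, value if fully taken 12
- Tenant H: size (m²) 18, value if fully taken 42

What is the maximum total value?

82.8

Rank by value-to-size ratio: Tenant K 24/3≈8, Tenant H 42/18≈2.33, Tenant V 28/20≈1.4, Tenant E 12/11≈1.09, Tenant A 8/19≈0.421.
All 3 m² of Tenant K fit (value 24) — 30 remain.
All 18 m² of Tenant H fit (value 42) — 12 remain.
Only 12 m² remain; take 12/20 of Tenant V for value 28×12/20 = 16.8.
Total value = 82.8.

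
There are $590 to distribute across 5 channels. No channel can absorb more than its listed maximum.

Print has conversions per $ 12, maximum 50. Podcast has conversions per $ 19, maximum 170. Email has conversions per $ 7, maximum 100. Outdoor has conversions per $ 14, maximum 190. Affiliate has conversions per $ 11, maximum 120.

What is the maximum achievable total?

Highest conversions per $ first: Podcast 19 > Outdoor 14 > Print 12 > Affiliate 11 > Email 7.
Podcast: +170 to 170 (cap) — 420 left.
Outdoor: +190 to 190 (cap) — 230 left.
Print takes 50 to reach its cap of 50 — 180 left.
Give Affiliate 120 to hit its cap of 120 — 60 left.
Only 60 left; Email takes them to reach 60.
Total = 12×50 + 19×170 + 7×60 + 14×190 + 11×120 = 8230.

8230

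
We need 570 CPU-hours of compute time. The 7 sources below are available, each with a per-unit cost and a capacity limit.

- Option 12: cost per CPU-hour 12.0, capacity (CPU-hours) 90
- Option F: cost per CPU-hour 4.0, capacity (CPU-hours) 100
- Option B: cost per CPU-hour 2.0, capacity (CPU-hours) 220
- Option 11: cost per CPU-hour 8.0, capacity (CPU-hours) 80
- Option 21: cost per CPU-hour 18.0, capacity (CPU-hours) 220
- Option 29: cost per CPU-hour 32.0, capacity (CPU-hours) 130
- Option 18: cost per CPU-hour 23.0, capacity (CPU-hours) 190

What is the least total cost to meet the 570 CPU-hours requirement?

4000

Use sources in increasing cost order.
Option B at 2.0: take all 220 CPU-hours ; 350 still needed.
Option F at 4.0: take all 100 CPU-hours ; 250 still needed.
Take 80 from Option 11 at 8.0 ; need 170 more.
Option 12 (12.0): use full 90 ; 80 CPU-hours to go.
Option 21 (18.0): take the remaining 80 ; done.
Option 18, Option 29: unused.
Cost = 220×2.0 + 100×4.0 + 80×8.0 + 90×12.0 + 80×18.0 = 4000.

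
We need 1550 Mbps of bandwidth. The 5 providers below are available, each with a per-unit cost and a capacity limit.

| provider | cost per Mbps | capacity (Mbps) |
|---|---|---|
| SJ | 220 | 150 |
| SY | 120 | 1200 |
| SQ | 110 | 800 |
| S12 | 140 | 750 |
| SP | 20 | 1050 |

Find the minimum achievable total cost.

76000

Cheapest first:
SP at 20: take all 1050 Mbps — 500 still needed.
SQ at 110: take 500 of its 800 — requirement met.
SY, S12, SJ: unused.
Cost = 1050×20 + 500×110 = 76000.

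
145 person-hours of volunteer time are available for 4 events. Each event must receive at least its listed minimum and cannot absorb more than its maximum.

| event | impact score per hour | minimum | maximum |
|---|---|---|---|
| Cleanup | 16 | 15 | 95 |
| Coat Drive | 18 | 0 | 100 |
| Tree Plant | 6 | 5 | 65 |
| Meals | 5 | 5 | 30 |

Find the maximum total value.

Meeting every minimum uses 15+0+5+5 = 25 person-hours, leaving 120.
Order the events by impact score per hour: Coat Drive 18 > Cleanup 16 > Tree Plant 6 > Meals 5.
Coat Drive takes 100 more to reach its cap of 100 — 20 left.
Cleanup has room for 80 more but only 20 remain, so it gets 35.
Total = 16×35 + 18×100 + 6×5 + 5×5 = 2415.

2415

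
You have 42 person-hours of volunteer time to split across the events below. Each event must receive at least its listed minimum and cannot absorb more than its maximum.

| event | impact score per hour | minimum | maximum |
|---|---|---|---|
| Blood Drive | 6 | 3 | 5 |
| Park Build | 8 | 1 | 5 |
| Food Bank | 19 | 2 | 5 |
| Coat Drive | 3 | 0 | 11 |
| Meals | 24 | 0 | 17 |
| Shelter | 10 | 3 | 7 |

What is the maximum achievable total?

Meeting every minimum uses 3+1+2+0+0+3 = 9 person-hours, leaving 33.
Rank by impact score per hour: Meals 24 > Food Bank 19 > Shelter 10 > Park Build 8 > Blood Drive 6 > Coat Drive 3.
Give Meals 17 more to hit its cap of 17 → 16 left.
Give Food Bank 3 more to hit its cap of 5 → 13 left.
Shelter takes 4 more to reach its cap of 7 → 9 left.
Park Build takes 4 more to reach its cap of 5 → 5 left.
Blood Drive: +2 to 5 (cap) → 3 left.
Only 3 left; Coat Drive takes them to reach 3.
Total = 6×5 + 8×5 + 19×5 + 3×3 + 24×17 + 10×7 = 652.

652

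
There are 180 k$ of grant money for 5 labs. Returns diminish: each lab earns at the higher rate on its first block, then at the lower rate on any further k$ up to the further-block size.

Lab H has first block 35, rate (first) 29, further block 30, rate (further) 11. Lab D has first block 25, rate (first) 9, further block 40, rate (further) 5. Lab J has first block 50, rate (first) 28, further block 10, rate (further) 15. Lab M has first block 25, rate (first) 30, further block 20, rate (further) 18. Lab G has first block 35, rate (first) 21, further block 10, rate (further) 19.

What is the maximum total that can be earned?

4525

Order all 10 blocks by rate: Lab M/first 30 > Lab H/first 29 > Lab J/first 28 > Lab G/first 21 > Lab G/second 19 > Lab M/second 18 > Lab J/second 15 > Lab H/second 11 > Lab D/first 9 > Lab D/second 5.
Fill Lab M first block (25 at 30) → 155 left.
Lab H first at 29: fill all 35 → 120 left.
Fill Lab J first block (50 at 28) → 70 left.
Lab G/first (21): +35 → 35 left.
Lab G second at 19: fill all 10 → 25 left.
Lab M second at 18: fill all 20 → 5 left.
Lab J second at 15: only 5 left, fill 5.
Total = 30×25 + 29×35 + 28×50 + 21×35 + 19×10 + 18×20 + 15×5 = 4525.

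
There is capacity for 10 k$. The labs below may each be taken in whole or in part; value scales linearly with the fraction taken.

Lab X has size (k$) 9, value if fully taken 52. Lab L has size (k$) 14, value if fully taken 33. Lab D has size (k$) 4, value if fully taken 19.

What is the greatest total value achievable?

Rank by value-to-size ratio: Lab X 52/9≈5.78, Lab D 19/4≈4.75, Lab L 33/14≈2.36.
All 9 k$ of Lab X fit (value 52) ; 1 remain.
Only 1 k$ remain; take 1/4 of Lab D for value 19×1/4 = 4.75.
Total value = 56.75.

56.75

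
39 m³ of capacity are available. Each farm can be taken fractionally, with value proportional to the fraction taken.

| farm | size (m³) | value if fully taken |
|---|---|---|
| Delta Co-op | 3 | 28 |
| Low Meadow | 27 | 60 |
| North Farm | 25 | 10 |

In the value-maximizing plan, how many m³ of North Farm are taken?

9

Rank by value-to-size ratio: Delta Co-op 28/3≈9.33, Low Meadow 60/27≈2.22, North Farm 10/25≈0.4.
Delta Co-op: take in full, 3 m³ for value 28 — 36 left.
All 27 m³ of Low Meadow fit (value 60) — 9 remain.
9 m³ left: a 9/25 share of North Farm gives 10×9/25 = 3.6.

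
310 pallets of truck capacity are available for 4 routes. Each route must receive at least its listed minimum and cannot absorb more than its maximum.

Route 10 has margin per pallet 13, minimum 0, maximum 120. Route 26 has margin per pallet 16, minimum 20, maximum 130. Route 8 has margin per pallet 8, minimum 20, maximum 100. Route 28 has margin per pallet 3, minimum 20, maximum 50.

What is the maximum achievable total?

4020

Meeting every minimum uses 0+20+20+20 = 60 pallets, leaving 250.
Highest margin per pallet first: Route 26 16 > Route 10 13 > Route 8 8 > Route 28 3.
Route 26 takes 110 more to reach its cap of 130 ; 140 left.
Route 10: +120 to 120 (cap) ; 20 left.
Route 8: +20 (room for 80) → 40. Pool exhausted.
Total = 13×120 + 16×130 + 8×40 + 3×20 = 4020.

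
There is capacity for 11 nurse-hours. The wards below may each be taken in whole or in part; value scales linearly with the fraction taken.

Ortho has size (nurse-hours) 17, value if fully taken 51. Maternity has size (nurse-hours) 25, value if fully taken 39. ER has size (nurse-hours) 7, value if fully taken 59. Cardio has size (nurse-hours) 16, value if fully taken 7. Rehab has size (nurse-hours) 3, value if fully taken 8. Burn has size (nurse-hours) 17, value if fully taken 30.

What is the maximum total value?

Best value per unit of size first: ER 59/7≈8.43, Ortho 51/17≈3, Rehab 8/3≈2.67, Burn 30/17≈1.76, Maternity 39/25≈1.56, Cardio 7/16≈0.438.
ER: take in full, 7 nurse-hours for value 59 ; 4 left.
4 nurse-hours left: a 4/17 share of Ortho gives 51×4/17 = 12.
Total value = 71.

71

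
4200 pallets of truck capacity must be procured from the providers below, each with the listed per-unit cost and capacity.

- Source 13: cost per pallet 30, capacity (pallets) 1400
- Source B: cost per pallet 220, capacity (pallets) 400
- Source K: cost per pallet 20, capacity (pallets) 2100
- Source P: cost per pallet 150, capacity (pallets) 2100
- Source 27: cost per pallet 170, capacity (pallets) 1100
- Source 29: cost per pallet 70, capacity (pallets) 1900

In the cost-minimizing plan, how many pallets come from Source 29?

Use providers in increasing cost order.
Source K at 20: take all 2100 pallets — 2100 still needed.
Take 1400 from Source 13 at 30 — need 700 more.
Take 700 from Source 29 at 70 to finish.
Source P, Source 27, Source B: unused.

700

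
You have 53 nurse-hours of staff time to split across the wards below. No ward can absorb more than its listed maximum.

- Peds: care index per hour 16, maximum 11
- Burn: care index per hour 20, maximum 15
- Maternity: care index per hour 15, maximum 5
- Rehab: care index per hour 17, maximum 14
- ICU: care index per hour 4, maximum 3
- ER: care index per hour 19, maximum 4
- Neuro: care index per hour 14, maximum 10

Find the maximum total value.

921

Order the wards by care index per hour: Burn 20 > ER 19 > Rehab 17 > Peds 16 > Maternity 15 > Neuro 14 > ICU 4.
Burn takes 15 to reach its cap of 15 → 38 left.
ER takes 4 to reach its cap of 4 → 34 left.
Rehab: +14 to 14 (cap) → 20 left.
Give Peds 11 to hit its cap of 11 → 9 left.
Maternity: +5 to 5 (cap) → 4 left.
Only 4 left; Neuro takes them to reach 4.
Total = 16×11 + 20×15 + 15×5 + 17×14 + 19×4 + 14×4 = 921.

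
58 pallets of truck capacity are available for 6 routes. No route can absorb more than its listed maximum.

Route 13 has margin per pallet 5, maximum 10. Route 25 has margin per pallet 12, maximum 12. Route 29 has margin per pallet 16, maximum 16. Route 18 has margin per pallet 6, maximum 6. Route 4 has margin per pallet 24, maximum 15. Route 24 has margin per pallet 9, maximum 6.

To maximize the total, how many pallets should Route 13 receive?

Rank by margin per pallet: Route 4 24 > Route 29 16 > Route 25 12 > Route 24 9 > Route 18 6 > Route 13 5.
Give Route 4 15 to hit its cap of 15 → 43 left.
Give Route 29 16 to hit its cap of 16 → 27 left.
Route 25: +12 to 12 (cap) → 15 left.
Give Route 24 6 to hit its cap of 6 → 9 left.
Route 18: +6 to 6 (cap) → 3 left.
Route 13 has room for 10 but only 3 remain, so it gets 3.

3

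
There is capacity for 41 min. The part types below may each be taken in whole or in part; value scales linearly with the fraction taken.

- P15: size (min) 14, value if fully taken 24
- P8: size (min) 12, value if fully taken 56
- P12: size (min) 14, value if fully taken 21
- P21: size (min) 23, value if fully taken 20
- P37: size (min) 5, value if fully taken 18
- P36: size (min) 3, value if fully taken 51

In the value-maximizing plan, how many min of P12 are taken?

Best value per unit of size first: P36 51/3≈17, P8 56/12≈4.67, P37 18/5≈3.6, P15 24/14≈1.71, P12 21/14≈1.5, P21 20/23≈0.87.
P36: take in full, 3 min for value 51 → 38 left.
All 12 min of P8 fit (value 56) → 26 remain.
P37: take in full, 5 min for value 18 → 21 left.
All 14 min of P15 fit (value 24) → 7 remain.
Only 7 min remain; take 7/14 of P12 for value 21×7/14 = 10.5.

7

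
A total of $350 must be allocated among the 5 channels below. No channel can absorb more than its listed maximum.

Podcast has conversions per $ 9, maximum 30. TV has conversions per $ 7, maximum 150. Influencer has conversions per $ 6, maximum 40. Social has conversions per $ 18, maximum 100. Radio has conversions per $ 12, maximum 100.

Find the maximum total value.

Order the channels by conversions per $: Social 18 > Radio 12 > Podcast 9 > TV 7 > Influencer 6.
Give Social 100 to hit its cap of 100 ; 250 left.
Give Radio 100 to hit its cap of 100 ; 150 left.
Podcast takes 30 to reach its cap of 30 ; 120 left.
TV: +120 (room for 150) → 120. Pool exhausted.
Total = 9×30 + 7×120 + 18×100 + 12×100 = 4110.

4110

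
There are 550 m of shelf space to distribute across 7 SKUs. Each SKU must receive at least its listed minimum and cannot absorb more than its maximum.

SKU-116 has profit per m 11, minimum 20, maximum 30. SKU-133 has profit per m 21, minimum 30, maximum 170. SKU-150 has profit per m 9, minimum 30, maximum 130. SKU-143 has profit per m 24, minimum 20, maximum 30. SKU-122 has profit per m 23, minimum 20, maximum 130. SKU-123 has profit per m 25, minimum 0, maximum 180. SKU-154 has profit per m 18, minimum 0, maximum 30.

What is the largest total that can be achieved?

12060

Meeting every minimum uses 20+30+30+20+20+0+0 = 120 m, leaving 430.
Highest profit per m first: SKU-123 25 > SKU-143 24 > SKU-122 23 > SKU-133 21 > SKU-154 18 > SKU-116 11 > SKU-150 9.
SKU-123: +180 to 180 (cap) ; 250 left.
SKU-143: +10 to 30 (cap) ; 240 left.
Give SKU-122 110 more to hit its cap of 130 ; 130 left.
SKU-133 has room for 140 more but only 130 remain, so it gets 160.
Total = 11×20 + 21×160 + 9×30 + 24×30 + 23×130 + 25×180 = 12060.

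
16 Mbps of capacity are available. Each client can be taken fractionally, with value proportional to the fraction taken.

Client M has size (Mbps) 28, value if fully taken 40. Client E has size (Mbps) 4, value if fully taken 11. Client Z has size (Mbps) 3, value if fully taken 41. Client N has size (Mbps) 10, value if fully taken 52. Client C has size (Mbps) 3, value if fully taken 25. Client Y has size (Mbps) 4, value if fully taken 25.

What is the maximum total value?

122.2

Rank by value-to-size ratio: Client Z 41/3≈13.7, Client C 25/3≈8.33, Client Y 25/4≈6.25, Client N 52/10≈5.2, Client E 11/4≈2.75, Client M 40/28≈1.43.
Client Z: take in full, 3 Mbps for value 41 — 13 left.
Take all of Client C (3 Mbps, value 25) — 10 Mbps left.
All 4 Mbps of Client Y fit (value 25) — 6 remain.
6 Mbps left: a 6/10 share of Client N gives 52×6/10 = 31.2.
Total value = 122.2.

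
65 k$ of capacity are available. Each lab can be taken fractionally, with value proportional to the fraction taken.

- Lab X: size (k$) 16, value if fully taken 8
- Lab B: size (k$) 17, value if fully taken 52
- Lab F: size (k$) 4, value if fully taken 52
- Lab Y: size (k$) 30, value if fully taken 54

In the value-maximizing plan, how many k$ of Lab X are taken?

14

Best value per unit of size first: Lab F 52/4≈13, Lab B 52/17≈3.06, Lab Y 54/30≈1.8, Lab X 8/16≈0.5.
Take all of Lab F (4 k$, value 52) — 61 k$ left.
Take all of Lab B (17 k$, value 52) — 44 k$ left.
Take all of Lab Y (30 k$, value 54) — 14 k$ left.
Only 14 k$ remain; take 14/16 of Lab X for value 8×14/16 = 7.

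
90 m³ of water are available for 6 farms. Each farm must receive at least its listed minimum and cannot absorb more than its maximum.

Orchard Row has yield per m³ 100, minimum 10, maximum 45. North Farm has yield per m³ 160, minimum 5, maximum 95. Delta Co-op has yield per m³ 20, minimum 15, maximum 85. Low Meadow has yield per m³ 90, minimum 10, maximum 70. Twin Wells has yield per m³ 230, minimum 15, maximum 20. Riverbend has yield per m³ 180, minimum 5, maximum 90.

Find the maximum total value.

Meeting every minimum uses 10+5+15+10+15+5 = 60 m³, leaving 30.
Highest yield per m³ first: Twin Wells 230 > Riverbend 180 > North Farm 160 > Orchard Row 100 > Low Meadow 90 > Delta Co-op 20.
Twin Wells: +5 to 20 (cap) → 25 left.
Only 25 left; Riverbend takes them to reach 30.
Total = 100×10 + 160×5 + 20×15 + 90×10 + 230×20 + 180×30 = 13000.

13000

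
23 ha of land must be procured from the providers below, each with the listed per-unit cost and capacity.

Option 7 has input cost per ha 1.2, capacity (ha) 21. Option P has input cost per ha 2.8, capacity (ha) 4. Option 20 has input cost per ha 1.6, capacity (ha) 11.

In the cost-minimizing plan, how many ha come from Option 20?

Cheapest first:
Take 21 from Option 7 at 1.2 → need 2 more.
Take 2 from Option 20 at 1.6 to finish.
Option P: unused.

2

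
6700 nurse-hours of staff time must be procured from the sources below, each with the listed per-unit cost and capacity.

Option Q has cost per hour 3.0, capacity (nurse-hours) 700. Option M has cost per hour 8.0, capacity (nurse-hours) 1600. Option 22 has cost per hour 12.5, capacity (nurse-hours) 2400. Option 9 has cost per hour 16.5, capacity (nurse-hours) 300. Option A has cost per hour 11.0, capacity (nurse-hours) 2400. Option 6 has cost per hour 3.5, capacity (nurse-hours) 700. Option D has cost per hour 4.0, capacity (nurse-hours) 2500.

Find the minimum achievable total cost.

40550

Use sources in increasing cost order.
Take 700 from Option Q at 3.0 ; need 6000 more.
Take 700 from Option 6 at 3.5 ; need 5300 more.
Option D (4.0): use full 2500 ; 2800 nurse-hours to go.
Option M (8.0): use full 1600 ; 1200 nurse-hours to go.
Take 1200 from Option A at 11.0 to finish.
Option 22, Option 9: unused.
Cost = 700×3.0 + 700×3.5 + 2500×4.0 + 1600×8.0 + 1200×11.0 = 40550.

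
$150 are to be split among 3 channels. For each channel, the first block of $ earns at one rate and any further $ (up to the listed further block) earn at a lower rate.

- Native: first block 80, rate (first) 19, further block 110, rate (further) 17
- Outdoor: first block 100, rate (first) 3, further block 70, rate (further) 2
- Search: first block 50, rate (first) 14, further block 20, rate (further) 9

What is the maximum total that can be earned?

2710

Rank every tier by rate: Native/first 19 > Native/second 17 > Search/first 14 > Search/second 9 > Outdoor/first 3 > Outdoor/second 2.
Fill Native first block (80 at 19) ; 70 left.
Native second at 17: only 70 left, fill 70.
Total = 19×80 + 17×70 = 2710.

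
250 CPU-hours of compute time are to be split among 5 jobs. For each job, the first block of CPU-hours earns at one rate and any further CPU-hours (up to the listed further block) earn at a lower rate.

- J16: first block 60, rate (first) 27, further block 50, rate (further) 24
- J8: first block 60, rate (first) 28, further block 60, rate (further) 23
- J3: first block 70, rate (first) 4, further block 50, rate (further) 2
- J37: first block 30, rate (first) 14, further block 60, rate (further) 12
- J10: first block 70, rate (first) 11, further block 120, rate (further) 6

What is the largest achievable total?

6160

Treat each block as its own option and order by rate: J8/first 28 > J16/first 27 > J16/second 24 > J8/second 23 > J37/first 14 > J37/second 12 > J10/first 11 > J10/second 6 > J3/first 4 > J3/second 2.
J8 first at 28: fill all 60 — 190 left.
J16 first at 27: fill all 60 — 130 left.
Fill J16 second block (50 at 24) — 80 left.
Fill J8 second block (60 at 23) — 20 left.
J37/first: +20 of 30 at 14; pool empty.
Total = 28×60 + 27×60 + 24×50 + 23×60 + 14×20 = 6160.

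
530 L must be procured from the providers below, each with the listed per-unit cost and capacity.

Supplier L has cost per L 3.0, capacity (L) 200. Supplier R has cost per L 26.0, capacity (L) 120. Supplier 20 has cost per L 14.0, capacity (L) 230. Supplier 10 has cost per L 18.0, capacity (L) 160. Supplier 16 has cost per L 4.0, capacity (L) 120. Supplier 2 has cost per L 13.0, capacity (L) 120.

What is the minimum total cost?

Cheapest first:
Supplier L at 3.0: take all 200 L — 330 still needed.
Take 120 from Supplier 16 at 4.0 — need 210 more.
Supplier 2 (13.0): use full 120 — 90 L to go.
Supplier 20 (14.0): take the remaining 90 — done.
Supplier 10, Supplier R: unused.
Cost = 200×3.0 + 120×4.0 + 120×13.0 + 90×14.0 = 3900.

3900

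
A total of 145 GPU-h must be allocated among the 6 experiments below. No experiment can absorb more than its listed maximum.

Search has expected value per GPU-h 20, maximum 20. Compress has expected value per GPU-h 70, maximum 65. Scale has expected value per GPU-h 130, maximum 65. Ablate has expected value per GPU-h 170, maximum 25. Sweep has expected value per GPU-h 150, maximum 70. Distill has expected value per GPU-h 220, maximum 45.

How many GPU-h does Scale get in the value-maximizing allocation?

5

Rank by expected value per GPU-h: Distill 220 > Ablate 170 > Sweep 150 > Scale 130 > Compress 70 > Search 20.
Distill: +45 to 45 (cap) → 100 left.
Ablate takes 25 to reach its cap of 25 → 75 left.
Sweep takes 70 to reach its cap of 70 → 5 left.
Scale: +5 (room for 65) → 5. Pool exhausted.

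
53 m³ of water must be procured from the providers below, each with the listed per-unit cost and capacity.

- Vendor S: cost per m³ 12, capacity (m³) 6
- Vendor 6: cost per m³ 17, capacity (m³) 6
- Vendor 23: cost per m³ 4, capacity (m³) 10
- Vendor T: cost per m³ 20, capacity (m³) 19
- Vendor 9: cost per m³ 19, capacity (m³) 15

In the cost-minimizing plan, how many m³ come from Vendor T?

16

Use providers in increasing cost order.
Vendor 23 (4): use full 10 ; 43 m³ to go.
Vendor S at 12: take all 6 m³ ; 37 still needed.
Take 6 from Vendor 6 at 17 ; need 31 more.
Vendor 9 (19): use full 15 ; 16 m³ to go.
Vendor T at 20: take 16 of its 19 ; requirement met.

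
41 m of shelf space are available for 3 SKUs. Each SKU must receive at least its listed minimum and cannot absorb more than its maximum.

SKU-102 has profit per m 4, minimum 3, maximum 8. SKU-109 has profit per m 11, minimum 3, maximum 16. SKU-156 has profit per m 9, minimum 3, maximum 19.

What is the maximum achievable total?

Meeting every minimum uses 3+3+3 = 9 m, leaving 32.
Order the SKUs by profit per m: SKU-109 11 > SKU-156 9 > SKU-102 4.
SKU-109: +13 to 16 (cap) ; 19 left.
SKU-156: +16 to 19 (cap) ; 3 left.
Only 3 left; SKU-102 takes them to reach 6.
Total = 4×6 + 11×16 + 9×19 = 371.

371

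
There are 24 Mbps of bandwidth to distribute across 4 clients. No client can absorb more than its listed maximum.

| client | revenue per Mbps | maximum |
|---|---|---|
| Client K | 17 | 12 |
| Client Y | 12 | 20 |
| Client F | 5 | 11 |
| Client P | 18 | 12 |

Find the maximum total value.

420

Order the clients by revenue per Mbps: Client P 18 > Client K 17 > Client Y 12 > Client F 5.
Give Client P 12 to hit its cap of 12 → 12 left.
Client K: +12 to 12 (cap) → 0 left.
Total = 17×12 + 18×12 = 420.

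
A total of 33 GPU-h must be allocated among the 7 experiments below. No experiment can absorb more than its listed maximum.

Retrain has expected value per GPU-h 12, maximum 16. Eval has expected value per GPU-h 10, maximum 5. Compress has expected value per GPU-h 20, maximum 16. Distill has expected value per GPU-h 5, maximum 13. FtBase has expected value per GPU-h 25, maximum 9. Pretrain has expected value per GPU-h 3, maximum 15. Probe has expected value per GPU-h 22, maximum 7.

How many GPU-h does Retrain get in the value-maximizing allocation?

Highest expected value per GPU-h first: FtBase 25 > Probe 22 > Compress 20 > Retrain 12 > Eval 10 > Distill 5 > Pretrain 3.
Give FtBase 9 to hit its cap of 9 → 24 left.
Probe: +7 to 7 (cap) → 17 left.
Give Compress 16 to hit its cap of 16 → 1 left.
Retrain has room for 16 but only 1 remain, so it gets 1.

1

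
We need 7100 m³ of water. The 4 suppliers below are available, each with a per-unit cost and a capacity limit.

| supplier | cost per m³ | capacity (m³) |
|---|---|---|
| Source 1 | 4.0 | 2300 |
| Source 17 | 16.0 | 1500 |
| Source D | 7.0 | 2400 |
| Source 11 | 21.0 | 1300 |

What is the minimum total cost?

68900

Fill from the cheapest supplier first.
Source 1 at 4.0: take all 2300 m³ → 4800 still needed.
Source D (7.0): use full 2400 → 2400 m³ to go.
Take 1500 from Source 17 at 16.0 → need 900 more.
Source 11 (21.0): take the remaining 900 → done.
Cost = 2300×4.0 + 2400×7.0 + 1500×16.0 + 900×21.0 = 68900.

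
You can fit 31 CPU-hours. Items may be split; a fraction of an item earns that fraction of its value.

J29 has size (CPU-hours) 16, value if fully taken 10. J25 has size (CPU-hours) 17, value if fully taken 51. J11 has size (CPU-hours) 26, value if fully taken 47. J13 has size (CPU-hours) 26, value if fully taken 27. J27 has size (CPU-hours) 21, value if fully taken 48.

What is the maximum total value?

83

Sort by value density: J25 51/17≈3, J27 48/21≈2.29, J11 47/26≈1.81, J13 27/26≈1.04, J29 10/16≈0.625.
J25: take in full, 17 CPU-hours for value 51 ; 14 left.
14 CPU-hours left: a 14/21 share of J27 gives 48×14/21 = 32.
Total value = 83.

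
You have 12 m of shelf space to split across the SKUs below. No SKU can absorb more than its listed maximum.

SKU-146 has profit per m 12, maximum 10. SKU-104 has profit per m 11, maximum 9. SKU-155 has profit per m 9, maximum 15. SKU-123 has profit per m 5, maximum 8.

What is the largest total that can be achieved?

Order the SKUs by profit per m: SKU-146 12 > SKU-104 11 > SKU-155 9 > SKU-123 5.
SKU-146: +10 to 10 (cap) ; 2 left.
SKU-104 has room for 9 but only 2 remain, so it gets 2.
Total = 12×10 + 11×2 = 142.

142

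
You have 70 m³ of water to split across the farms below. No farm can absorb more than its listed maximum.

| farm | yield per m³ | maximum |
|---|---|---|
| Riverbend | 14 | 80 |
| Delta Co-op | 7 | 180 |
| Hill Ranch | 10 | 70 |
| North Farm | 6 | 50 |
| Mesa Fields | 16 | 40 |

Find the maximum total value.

1060

Order the farms by yield per m³: Mesa Fields 16 > Riverbend 14 > Hill Ranch 10 > Delta Co-op 7 > North Farm 6.
Mesa Fields: +40 to 40 (cap) — 30 left.
Riverbend has room for 80 but only 30 remain, so it gets 30.
Total = 14×30 + 16×40 = 1060.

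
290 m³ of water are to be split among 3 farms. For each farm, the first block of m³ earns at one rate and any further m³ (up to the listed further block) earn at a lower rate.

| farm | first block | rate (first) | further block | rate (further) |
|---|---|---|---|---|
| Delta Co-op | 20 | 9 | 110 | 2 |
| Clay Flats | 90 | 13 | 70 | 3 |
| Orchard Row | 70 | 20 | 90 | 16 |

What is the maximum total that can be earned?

4250

Treat each block as its own option and order by rate: Orchard Row/first 20 > Orchard Row/second 16 > Clay Flats/first 13 > Delta Co-op/first 9 > Clay Flats/second 3 > Delta Co-op/second 2.
Orchard Row first at 20: fill all 70 — 220 left.
Fill Orchard Row second block (90 at 16) — 130 left.
Clay Flats first at 13: fill all 90 — 40 left.
Delta Co-op first at 9: fill all 20 — 20 left.
Clay Flats/second: +20 of 70 at 3; pool empty.
Total = 20×70 + 16×90 + 13×90 + 9×20 + 3×20 = 4250.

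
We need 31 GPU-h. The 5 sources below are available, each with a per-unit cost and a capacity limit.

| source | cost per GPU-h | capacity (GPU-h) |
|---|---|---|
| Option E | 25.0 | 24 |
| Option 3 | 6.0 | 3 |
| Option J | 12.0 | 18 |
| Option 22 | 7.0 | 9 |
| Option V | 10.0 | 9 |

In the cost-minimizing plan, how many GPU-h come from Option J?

10

Fill from the cheapest source first.
Option 3 at 6.0: take all 3 GPU-h → 28 still needed.
Option 22 at 7.0: take all 9 GPU-h → 19 still needed.
Take 9 from Option V at 10.0 → need 10 more.
Option J (12.0): take the remaining 10 → done.
Option E: unused.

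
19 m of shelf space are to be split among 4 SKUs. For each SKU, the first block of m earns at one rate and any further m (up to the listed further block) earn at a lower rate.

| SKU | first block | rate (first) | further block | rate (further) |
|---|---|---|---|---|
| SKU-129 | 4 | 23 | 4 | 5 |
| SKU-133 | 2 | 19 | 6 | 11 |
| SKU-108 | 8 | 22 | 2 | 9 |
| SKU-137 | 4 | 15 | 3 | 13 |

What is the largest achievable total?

379

Order all 8 blocks by rate: SKU-129/first 23 > SKU-108/first 22 > SKU-133/first 19 > SKU-137/first 15 > SKU-137/second 13 > SKU-133/second 11 > SKU-108/second 9 > SKU-129/second 5.
Fill SKU-129 first block (4 at 23) → 15 left.
SKU-108/first (22): +8 → 7 left.
SKU-133/first (19): +2 → 5 left.
SKU-137/first (15): +4 → 1 left.
1 remain; put them into SKU-137 second at 13.
Total = 23×4 + 22×8 + 19×2 + 15×4 + 13×1 = 379.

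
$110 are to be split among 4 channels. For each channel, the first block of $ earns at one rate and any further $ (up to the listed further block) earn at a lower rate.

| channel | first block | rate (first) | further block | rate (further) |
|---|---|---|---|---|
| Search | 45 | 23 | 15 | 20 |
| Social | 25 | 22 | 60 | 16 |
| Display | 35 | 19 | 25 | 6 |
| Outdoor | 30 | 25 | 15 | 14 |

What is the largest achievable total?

Order all 8 blocks by rate: Outdoor/first 25 > Search/first 23 > Social/first 22 > Search/second 20 > Display/first 19 > Social/second 16 > Outdoor/second 14 > Display/second 6.
Outdoor first at 25: fill all 30 — 80 left.
Fill Search first block (45 at 23) — 35 left.
Fill Social first block (25 at 22) — 10 left.
Search/second: +10 of 15 at 20; pool empty.
Total = 25×30 + 23×45 + 22×25 + 20×10 = 2535.

2535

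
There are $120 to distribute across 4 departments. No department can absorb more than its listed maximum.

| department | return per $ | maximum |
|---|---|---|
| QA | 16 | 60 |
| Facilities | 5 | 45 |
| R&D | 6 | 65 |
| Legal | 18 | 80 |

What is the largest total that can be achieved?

2080

Highest return per $ first: Legal 18 > QA 16 > R&D 6 > Facilities 5.
Give Legal 80 to hit its cap of 80 → 40 left.
QA: +40 (room for 60) → 40. Pool exhausted.
Total = 16×40 + 18×80 = 2080.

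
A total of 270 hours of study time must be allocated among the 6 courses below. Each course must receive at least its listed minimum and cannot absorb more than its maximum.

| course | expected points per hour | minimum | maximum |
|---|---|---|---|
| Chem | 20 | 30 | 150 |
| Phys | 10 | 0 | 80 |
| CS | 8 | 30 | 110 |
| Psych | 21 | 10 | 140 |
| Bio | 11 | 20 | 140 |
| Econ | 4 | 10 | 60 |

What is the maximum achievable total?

Meeting every minimum uses 30+0+30+10+20+10 = 100 hours, leaving 170.
Rank by expected points per hour: Psych 21 > Chem 20 > Bio 11 > Phys 10 > CS 8 > Econ 4.
Psych: +130 to 140 (cap) ; 40 left.
Chem has room for 120 more but only 40 remain, so it gets 70.
Total = 20×70 + 8×30 + 21×140 + 11×20 + 4×10 = 4840.

4840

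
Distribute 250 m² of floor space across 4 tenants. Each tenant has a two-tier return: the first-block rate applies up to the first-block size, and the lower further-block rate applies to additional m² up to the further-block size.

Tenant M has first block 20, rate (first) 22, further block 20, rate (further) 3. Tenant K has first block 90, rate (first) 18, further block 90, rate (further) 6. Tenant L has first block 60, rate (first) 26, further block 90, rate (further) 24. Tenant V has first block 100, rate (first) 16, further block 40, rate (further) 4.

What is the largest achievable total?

Treat each block as its own option and order by rate: Tenant L/tier1 26 > Tenant L/tier2 24 > Tenant M/tier1 22 > Tenant K/tier1 18 > Tenant V/tier1 16 > Tenant K/tier2 6 > Tenant V/tier2 4 > Tenant M/tier2 3.
Tenant L/tier1 (26): +60 → 190 left.
Fill Tenant L tier2 block (90 at 24) → 100 left.
Tenant M tier1 at 22: fill all 20 → 80 left.
80 remain; put them into Tenant K tier1 at 18.
Total = 26×60 + 24×90 + 22×20 + 18×80 = 5600.

5600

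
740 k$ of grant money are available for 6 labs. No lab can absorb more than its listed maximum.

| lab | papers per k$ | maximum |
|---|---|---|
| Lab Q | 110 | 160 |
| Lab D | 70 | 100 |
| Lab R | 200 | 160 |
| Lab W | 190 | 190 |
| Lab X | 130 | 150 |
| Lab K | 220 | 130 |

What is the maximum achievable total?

Highest papers per k$ first: Lab K 220 > Lab R 200 > Lab W 190 > Lab X 130 > Lab Q 110 > Lab D 70.
Give Lab K 130 to hit its cap of 130 — 610 left.
Lab R takes 160 to reach its cap of 160 — 450 left.
Lab W: +190 to 190 (cap) — 260 left.
Give Lab X 150 to hit its cap of 150 — 110 left.
Lab Q has room for 160 but only 110 remain, so it gets 110.
Total = 110×110 + 200×160 + 190×190 + 130×150 + 220×130 = 128300.

128300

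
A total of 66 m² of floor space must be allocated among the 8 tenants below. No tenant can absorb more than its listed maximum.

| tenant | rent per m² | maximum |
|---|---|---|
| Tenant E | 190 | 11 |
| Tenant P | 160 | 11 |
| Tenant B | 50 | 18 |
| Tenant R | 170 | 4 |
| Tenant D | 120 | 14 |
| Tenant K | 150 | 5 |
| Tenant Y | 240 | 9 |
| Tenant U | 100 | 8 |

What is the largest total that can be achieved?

Order the tenants by rent per m²: Tenant Y 240 > Tenant E 190 > Tenant R 170 > Tenant P 160 > Tenant K 150 > Tenant D 120 > Tenant U 100 > Tenant B 50.
Give Tenant Y 9 to hit its cap of 9 — 57 left.
Tenant E takes 11 to reach its cap of 11 — 46 left.
Give Tenant R 4 to hit its cap of 4 — 42 left.
Tenant P takes 11 to reach its cap of 11 — 31 left.
Tenant K: +5 to 5 (cap) — 26 left.
Tenant D takes 14 to reach its cap of 14 — 12 left.
Tenant U takes 8 to reach its cap of 8 — 4 left.
Tenant B has room for 18 but only 4 remain, so it gets 4.
Total = 190×11 + 160×11 + 50×4 + 170×4 + 120×14 + 150×5 + 240×9 + 100×8 = 10120.

10120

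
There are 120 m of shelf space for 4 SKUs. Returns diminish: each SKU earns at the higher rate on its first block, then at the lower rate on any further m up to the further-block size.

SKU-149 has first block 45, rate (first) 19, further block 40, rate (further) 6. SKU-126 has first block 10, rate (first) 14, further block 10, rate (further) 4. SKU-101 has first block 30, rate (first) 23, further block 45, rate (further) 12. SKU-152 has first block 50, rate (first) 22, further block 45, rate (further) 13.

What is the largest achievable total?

Treat each block as its own option and order by rate: SKU-101/T1 23 > SKU-152/T1 22 > SKU-149/T1 19 > SKU-126/T1 14 > SKU-152/T2 13 > SKU-101/T2 12 > SKU-149/T2 6 > SKU-126/T2 4.
SKU-101 T1 at 23: fill all 30 ; 90 left.
Fill SKU-152 T1 block (50 at 22) ; 40 left.
SKU-149/T1: +40 of 45 at 19; pool empty.
Total = 23×30 + 22×50 + 19×40 = 2550.

2550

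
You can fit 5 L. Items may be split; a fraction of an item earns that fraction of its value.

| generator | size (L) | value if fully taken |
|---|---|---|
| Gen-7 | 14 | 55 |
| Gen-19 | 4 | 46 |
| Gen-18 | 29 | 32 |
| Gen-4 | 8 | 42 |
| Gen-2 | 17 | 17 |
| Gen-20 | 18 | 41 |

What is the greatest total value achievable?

Rank by value-to-size ratio: Gen-19 46/4≈11.5, Gen-4 42/8≈5.25, Gen-7 55/14≈3.93, Gen-20 41/18≈2.28, Gen-18 32/29≈1.1, Gen-2 17/17≈1.
Take all of Gen-19 (4 L, value 46) — 1 L left.
Only 1 L remain; take 1/8 of Gen-4 for value 42×1/8 = 5.25.
Total value = 51.25.

51.25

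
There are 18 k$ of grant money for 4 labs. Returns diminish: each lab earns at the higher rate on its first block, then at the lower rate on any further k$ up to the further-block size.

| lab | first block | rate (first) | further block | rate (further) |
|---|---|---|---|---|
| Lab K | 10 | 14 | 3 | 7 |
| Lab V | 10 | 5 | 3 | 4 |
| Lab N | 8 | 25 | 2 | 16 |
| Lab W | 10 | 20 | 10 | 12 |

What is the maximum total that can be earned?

Order all 8 blocks by rate: Lab N/tier1 25 > Lab W/tier1 20 > Lab N/tier2 16 > Lab K/tier1 14 > Lab W/tier2 12 > Lab K/tier2 7 > Lab V/tier1 5 > Lab V/tier2 4.
Fill Lab N tier1 block (8 at 25) ; 10 left.
Lab W tier1 at 20: fill all 10 ; 0 left.
Total = 25×8 + 20×10 = 400.

400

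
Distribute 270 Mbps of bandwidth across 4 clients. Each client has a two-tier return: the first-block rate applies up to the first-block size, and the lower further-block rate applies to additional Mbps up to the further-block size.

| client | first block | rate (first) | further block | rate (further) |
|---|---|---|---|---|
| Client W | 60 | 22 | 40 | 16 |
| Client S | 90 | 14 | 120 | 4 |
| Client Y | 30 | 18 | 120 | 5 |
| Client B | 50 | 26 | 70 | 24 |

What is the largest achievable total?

5760

Rank every tier by rate: Client B/first 26 > Client B/second 24 > Client W/first 22 > Client Y/first 18 > Client W/second 16 > Client S/first 14 > Client Y/second 5 > Client S/second 4.
Client B/first (26): +50 — 220 left.
Client B second at 24: fill all 70 — 150 left.
Client W/first (22): +60 — 90 left.
Client Y/first (18): +30 — 60 left.
Client W second at 16: fill all 40 — 20 left.
Client S/first: +20 of 90 at 14; pool empty.
Total = 26×50 + 24×70 + 22×60 + 18×30 + 16×40 + 14×20 = 5760.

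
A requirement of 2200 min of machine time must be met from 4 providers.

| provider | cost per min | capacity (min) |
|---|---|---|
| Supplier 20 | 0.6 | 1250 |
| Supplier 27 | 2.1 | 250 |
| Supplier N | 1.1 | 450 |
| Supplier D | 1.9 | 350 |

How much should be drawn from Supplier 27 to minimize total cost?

150

Cheapest first:
Take 1250 from Supplier 20 at 0.6 → need 950 more.
Take 450 from Supplier N at 1.1 → need 500 more.
Supplier D (1.9): use full 350 → 150 min to go.
Take 150 from Supplier 27 at 2.1 to finish.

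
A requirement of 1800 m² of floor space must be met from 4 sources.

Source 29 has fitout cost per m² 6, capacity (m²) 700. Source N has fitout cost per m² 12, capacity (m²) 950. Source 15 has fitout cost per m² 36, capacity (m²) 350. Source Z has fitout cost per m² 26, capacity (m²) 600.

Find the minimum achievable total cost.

Cheapest first:
Take 700 from Source 29 at 6 → need 1100 more.
Take 950 from Source N at 12 → need 150 more.
Source Z (26): take the remaining 150 → done.
Source 15: unused.
Cost = 700×6 + 950×12 + 150×26 = 19500.

19500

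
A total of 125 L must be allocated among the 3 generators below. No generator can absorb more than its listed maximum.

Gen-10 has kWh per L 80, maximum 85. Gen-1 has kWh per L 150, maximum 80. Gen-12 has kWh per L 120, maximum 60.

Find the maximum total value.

Highest kWh per L first: Gen-1 150 > Gen-12 120 > Gen-10 80.
Gen-1 takes 80 to reach its cap of 80 ; 45 left.
Gen-12: +45 (room for 60) → 45. Pool exhausted.
Total = 150×80 + 120×45 = 17400.

17400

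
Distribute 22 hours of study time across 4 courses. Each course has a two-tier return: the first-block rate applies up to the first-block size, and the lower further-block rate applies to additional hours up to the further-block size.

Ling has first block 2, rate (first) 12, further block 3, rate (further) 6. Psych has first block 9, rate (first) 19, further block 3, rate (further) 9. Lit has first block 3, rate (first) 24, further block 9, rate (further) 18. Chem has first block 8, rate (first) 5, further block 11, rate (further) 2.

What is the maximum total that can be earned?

417

Treat each block as its own option and order by rate: Lit/tier1 24 > Psych/tier1 19 > Lit/tier2 18 > Ling/tier1 12 > Psych/tier2 9 > Ling/tier2 6 > Chem/tier1 5 > Chem/tier2 2.
Fill Lit tier1 block (3 at 24) → 19 left.
Fill Psych tier1 block (9 at 19) → 10 left.
Lit/tier2 (18): +9 → 1 left.
1 remain; put them into Ling tier1 at 12.
Total = 24×3 + 19×9 + 18×9 + 12×1 = 417.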